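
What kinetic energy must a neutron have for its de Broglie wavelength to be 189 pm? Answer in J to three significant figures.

KE = 3.67 × 10⁻²¹ J

p = h/λ = 6.626 × 10⁻³⁴ / 1.890 × 10⁻¹⁰ = 3.506 × 10⁻²⁴ kg·m/s.
KE = p²/(2m) = (3.506 × 10⁻²⁴)² / (2 × 1.675 × 10⁻²⁷) = 3.669 × 10⁻²¹ J = 3.67 × 10⁻²¹ J.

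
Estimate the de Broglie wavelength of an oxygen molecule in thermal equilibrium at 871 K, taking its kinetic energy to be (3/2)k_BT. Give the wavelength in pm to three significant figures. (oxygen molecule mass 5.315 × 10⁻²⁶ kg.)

λ = 15.1 pm

KE = (3/2)k_BT = 1.5 × 1.381 × 10⁻²³ × 871 = 1.804 × 10⁻²⁰ J.
p = √(2mKE) = √(2 × 5.315 × 10⁻²⁶ × 1.804 × 10⁻²⁰) = 4.379 × 10⁻²³ kg·m/s.
λ = h/p = 1.51 × 10⁻¹¹ m = 15.1 pm.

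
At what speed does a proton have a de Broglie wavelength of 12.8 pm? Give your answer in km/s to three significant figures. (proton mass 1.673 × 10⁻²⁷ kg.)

p = h/λ = 6.626 × 10⁻³⁴ / 1.280 × 10⁻¹¹ = 5.177 × 10⁻²³ kg·m/s.
v = p/m = 5.177 × 10⁻²³ / 1.673 × 10⁻²⁷ = 3.09 × 10⁴ m/s = 30.9 km/s.

v = 30.9 km/s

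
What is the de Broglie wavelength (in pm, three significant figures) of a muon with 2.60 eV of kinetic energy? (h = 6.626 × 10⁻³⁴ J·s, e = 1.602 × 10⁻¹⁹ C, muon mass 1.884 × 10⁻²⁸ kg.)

λ = 52.9 pm

KE = 2.60 eV = 4.165 × 10⁻¹⁹ J.
p = √(2mKE) = √(2 × 1.884 × 10⁻²⁸ × 4.165 × 10⁻¹⁹) = 1.253 × 10⁻²³ kg·m/s.
λ = h/p = 6.626 × 10⁻³⁴ / 1.253 × 10⁻²³ = 5.29 × 10⁻¹¹ m = 52.9 pm.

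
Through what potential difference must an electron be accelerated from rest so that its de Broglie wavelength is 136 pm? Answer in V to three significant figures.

V = 81.3 V

p = h/λ = 6.626 × 10⁻³⁴ / 1.360 × 10⁻¹⁰ = 4.872 × 10⁻²⁴ kg·m/s.
KE = p²/(2m) = 1.303 × 10⁻¹⁷ J.
V = KE/e = 1.303 × 10⁻¹⁷ / (1.602 × 10⁻¹⁹) = 81.3 V.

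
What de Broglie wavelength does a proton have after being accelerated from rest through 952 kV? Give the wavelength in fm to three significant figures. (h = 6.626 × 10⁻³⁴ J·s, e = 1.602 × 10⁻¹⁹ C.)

KE = eV = 1.602 × 10⁻¹⁹ × 9.520 × 10⁵ = 1.525 × 10⁻¹³ J.
p = √(2mKE) = √(2 × 1.673 × 10⁻²⁷ × 1.525 × 10⁻¹³) = 2.259 × 10⁻²⁰ kg·m/s.
λ = h/p = 6.626 × 10⁻³⁴ / 2.259 × 10⁻²⁰ = 2.93 × 10⁻¹⁴ m = 29.3 fm.

λ = 29.3 fm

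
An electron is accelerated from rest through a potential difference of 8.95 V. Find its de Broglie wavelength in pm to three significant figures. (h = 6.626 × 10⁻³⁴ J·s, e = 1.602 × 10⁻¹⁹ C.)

KE = eV = 1.602 × 10⁻¹⁹ × 8.950 = 1.434 × 10⁻¹⁸ J.
p = √(2mKE) = √(2 × 9.109 × 10⁻³¹ × 1.434 × 10⁻¹⁸) = 1.616 × 10⁻²⁴ kg·m/s.
λ = h/p = 6.626 × 10⁻³⁴ / 1.616 × 10⁻²⁴ = 4.10 × 10⁻¹⁰ m = 410 pm.

λ = 410 pm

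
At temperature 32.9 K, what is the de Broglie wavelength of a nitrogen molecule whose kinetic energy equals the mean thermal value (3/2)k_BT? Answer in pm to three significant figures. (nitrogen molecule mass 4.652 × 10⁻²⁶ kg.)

λ = 83.2 pm

KE = (3/2)k_BT = 1.5 × 1.381 × 10⁻²³ × 32.9 = 6.815 × 10⁻²² J.
p = √(2mKE) = √(2 × 4.652 × 10⁻²⁶ × 6.815 × 10⁻²²) = 7.963 × 10⁻²⁴ kg·m/s.
λ = h/p = 8.32 × 10⁻¹¹ m = 83.2 pm.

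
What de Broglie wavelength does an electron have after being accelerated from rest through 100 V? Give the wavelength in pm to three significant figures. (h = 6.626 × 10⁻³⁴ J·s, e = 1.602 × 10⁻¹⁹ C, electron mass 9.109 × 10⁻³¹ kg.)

KE = eV = 1.602 × 10⁻¹⁹ × 100.0 = 1.602 × 10⁻¹⁷ J.
p = √(2mKE) = √(2 × 9.109 × 10⁻³¹ × 1.602 × 10⁻¹⁷) = 5.402 × 10⁻²⁴ kg·m/s.
λ = h/p = 6.626 × 10⁻³⁴ / 5.402 × 10⁻²⁴ = 1.23 × 10⁻¹⁰ m = 123 pm.

λ = 123 pm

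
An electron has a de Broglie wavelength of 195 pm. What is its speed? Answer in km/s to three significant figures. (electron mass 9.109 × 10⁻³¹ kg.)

v = 3730 km/s

p = h/λ = 6.626 × 10⁻³⁴ / 1.950 × 10⁻¹⁰ = 3.398 × 10⁻²⁴ kg·m/s.
v = p/m = 3.398 × 10⁻²⁴ / 9.109 × 10⁻³¹ = 3.73 × 10⁶ m/s = 3730 km/s.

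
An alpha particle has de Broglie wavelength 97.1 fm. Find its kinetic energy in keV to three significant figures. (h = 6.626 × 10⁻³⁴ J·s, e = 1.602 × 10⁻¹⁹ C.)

p = h/λ = 6.626 × 10⁻³⁴ / 9.710 × 10⁻¹⁴ = 6.824 × 10⁻²¹ kg·m/s.
KE = p²/(2m) = (6.824 × 10⁻²¹)² / (2 × 6.645 × 10⁻²⁷) = 3.504 × 10⁻¹⁵ J = 21.9 keV.

KE = 21.9 keV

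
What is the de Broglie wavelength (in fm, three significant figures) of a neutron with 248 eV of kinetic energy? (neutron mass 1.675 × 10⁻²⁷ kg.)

KE = 248 eV = 3.973 × 10⁻¹⁷ J.
p = √(2mKE) = √(2 × 1.675 × 10⁻²⁷ × 3.973 × 10⁻¹⁷) = 3.648 × 10⁻²² kg·m/s.
λ = h/p = 6.626 × 10⁻³⁴ / 3.648 × 10⁻²² = 1.82 × 10⁻¹² m = 1820 fm.

λ = 1820 fm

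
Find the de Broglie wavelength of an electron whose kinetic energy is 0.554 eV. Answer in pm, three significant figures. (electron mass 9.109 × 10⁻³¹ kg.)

λ = 1650 pm

KE = 0.554 eV = 8.875 × 10⁻²⁰ J.
p = √(2mKE) = √(2 × 9.109 × 10⁻³¹ × 8.875 × 10⁻²⁰) = 4.021 × 10⁻²⁵ kg·m/s.
λ = h/p = 6.626 × 10⁻³⁴ / 4.021 × 10⁻²⁵ = 1.65 × 10⁻⁹ m = 1650 pm.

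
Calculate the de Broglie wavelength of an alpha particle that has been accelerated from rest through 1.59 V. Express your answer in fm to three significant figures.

λ = 8050 fm

KE = 2eV = 2 × 1.602 × 10⁻¹⁹ × 1.590 = 5.094 × 10⁻¹⁹ J.
p = √(2mKE) = √(2 × 6.645 × 10⁻²⁷ × 5.094 × 10⁻¹⁹) = 8.228 × 10⁻²³ kg·m/s.
λ = h/p = 6.626 × 10⁻³⁴ / 8.228 × 10⁻²³ = 8.05 × 10⁻¹² m = 8050 fm.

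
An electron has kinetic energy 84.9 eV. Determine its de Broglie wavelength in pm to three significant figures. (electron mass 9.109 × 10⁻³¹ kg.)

λ = 133 pm

KE = 84.9 eV = 1.360 × 10⁻¹⁷ J.
p = √(2mKE) = √(2 × 9.109 × 10⁻³¹ × 1.360 × 10⁻¹⁷) = 4.978 × 10⁻²⁴ kg·m/s.
λ = h/p = 6.626 × 10⁻³⁴ / 4.978 × 10⁻²⁴ = 1.33 × 10⁻¹⁰ m = 133 pm.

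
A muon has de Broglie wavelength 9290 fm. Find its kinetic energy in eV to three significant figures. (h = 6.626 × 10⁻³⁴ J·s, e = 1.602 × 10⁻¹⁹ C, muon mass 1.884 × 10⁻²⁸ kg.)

p = h/λ = 6.626 × 10⁻³⁴ / 9.290 × 10⁻¹² = 7.132 × 10⁻²³ kg·m/s.
KE = p²/(2m) = (7.132 × 10⁻²³)² / (2 × 1.884 × 10⁻²⁸) = 1.350 × 10⁻¹⁷ J = 84.3 eV.

KE = 84.3 eV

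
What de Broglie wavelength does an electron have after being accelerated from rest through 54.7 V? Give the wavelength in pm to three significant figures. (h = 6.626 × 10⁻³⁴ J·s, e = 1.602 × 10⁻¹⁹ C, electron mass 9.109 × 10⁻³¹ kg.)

λ = 166 pm

KE = eV = 1.602 × 10⁻¹⁹ × 54.70 = 8.763 × 10⁻¹⁸ J.
p = √(2mKE) = √(2 × 9.109 × 10⁻³¹ × 8.763 × 10⁻¹⁸) = 3.996 × 10⁻²⁴ kg·m/s.
λ = h/p = 6.626 × 10⁻³⁴ / 3.996 × 10⁻²⁴ = 1.66 × 10⁻¹⁰ m = 166 pm.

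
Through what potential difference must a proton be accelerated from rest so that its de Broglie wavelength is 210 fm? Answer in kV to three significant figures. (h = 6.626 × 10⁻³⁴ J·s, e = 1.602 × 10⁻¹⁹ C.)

V = 18.6 kV

p = h/λ = 6.626 × 10⁻³⁴ / 2.100 × 10⁻¹³ = 3.155 × 10⁻²¹ kg·m/s.
KE = p²/(2m) = 2.975 × 10⁻¹⁵ J.
V = KE/e = 2.975 × 10⁻¹⁵ / (1.602 × 10⁻¹⁹) = 18.6 kV.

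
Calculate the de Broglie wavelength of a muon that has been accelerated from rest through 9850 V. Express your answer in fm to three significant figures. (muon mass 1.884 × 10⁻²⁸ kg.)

λ = 859 fm

KE = eV = 1.602 × 10⁻¹⁹ × 9850 = 1.578 × 10⁻¹⁵ J.
p = √(2mKE) = √(2 × 1.884 × 10⁻²⁸ × 1.578 × 10⁻¹⁵) = 7.711 × 10⁻²² kg·m/s.
λ = h/p = 6.626 × 10⁻³⁴ / 7.711 × 10⁻²² = 8.59 × 10⁻¹³ m = 859 fm.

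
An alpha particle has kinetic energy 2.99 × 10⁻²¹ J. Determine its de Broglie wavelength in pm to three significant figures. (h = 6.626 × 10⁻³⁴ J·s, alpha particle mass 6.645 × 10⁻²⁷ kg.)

p = √(2mKE) = √(2 × 6.645 × 10⁻²⁷ × 2.990 × 10⁻²¹) = 6.304 × 10⁻²⁴ kg·m/s.
λ = h/p = 6.626 × 10⁻³⁴ / 6.304 × 10⁻²⁴ = 1.05 × 10⁻¹⁰ m = 105 pm.

λ = 105 pm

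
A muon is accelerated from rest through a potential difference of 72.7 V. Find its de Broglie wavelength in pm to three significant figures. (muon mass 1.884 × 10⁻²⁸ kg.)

KE = eV = 1.602 × 10⁻¹⁹ × 72.70 = 1.165 × 10⁻¹⁷ J.
p = √(2mKE) = √(2 × 1.884 × 10⁻²⁸ × 1.165 × 10⁻¹⁷) = 6.625 × 10⁻²³ kg·m/s.
λ = h/p = 6.626 × 10⁻³⁴ / 6.625 × 10⁻²³ = 1.00 × 10⁻¹¹ m = 10.0 pm.

λ = 10.0 pm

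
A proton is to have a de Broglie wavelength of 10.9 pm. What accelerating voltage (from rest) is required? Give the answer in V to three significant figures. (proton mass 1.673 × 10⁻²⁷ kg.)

V = 6.89 V

p = h/λ = 6.626 × 10⁻³⁴ / 1.090 × 10⁻¹¹ = 6.079 × 10⁻²³ kg·m/s.
KE = p²/(2m) = 1.104 × 10⁻¹⁸ J.
V = KE/e = 1.104 × 10⁻¹⁸ / (1.602 × 10⁻¹⁹) = 6.89 V.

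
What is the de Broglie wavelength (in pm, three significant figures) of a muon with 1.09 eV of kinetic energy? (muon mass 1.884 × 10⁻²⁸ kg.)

λ = 81.7 pm

KE = 1.09 eV = 1.746 × 10⁻¹⁹ J.
p = √(2mKE) = √(2 × 1.884 × 10⁻²⁸ × 1.746 × 10⁻¹⁹) = 8.111 × 10⁻²⁴ kg·m/s.
λ = h/p = 6.626 × 10⁻³⁴ / 8.111 × 10⁻²⁴ = 8.17 × 10⁻¹¹ m = 81.7 pm.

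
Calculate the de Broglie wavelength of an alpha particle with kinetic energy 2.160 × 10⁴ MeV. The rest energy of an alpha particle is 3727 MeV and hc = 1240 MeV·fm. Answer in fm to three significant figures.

Total energy E = KE + m₀c² = 2.160 × 10⁴ + 3727 = 25327 MeV.
(pc)² = E² − (m₀c²)² = (25327)² − (3727)² = 6.276 × 10⁸ MeV², so pc = 2.505 × 10⁴ MeV.
λ = hc/(pc) = 1240 MeV·fm / 2.505 × 10⁴ MeV = 0.0495 fm.

λ = 0.0495 fm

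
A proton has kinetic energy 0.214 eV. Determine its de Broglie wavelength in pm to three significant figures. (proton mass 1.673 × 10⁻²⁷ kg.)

λ = 61.9 pm

KE = 0.214 eV = 3.428 × 10⁻²⁰ J.
p = √(2mKE) = √(2 × 1.673 × 10⁻²⁷ × 3.428 × 10⁻²⁰) = 1.071 × 10⁻²³ kg·m/s.
λ = h/p = 6.626 × 10⁻³⁴ / 1.071 × 10⁻²³ = 6.19 × 10⁻¹¹ m = 61.9 pm.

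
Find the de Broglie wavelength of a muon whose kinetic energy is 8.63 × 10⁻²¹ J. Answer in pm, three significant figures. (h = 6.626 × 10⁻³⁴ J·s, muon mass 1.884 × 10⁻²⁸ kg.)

p = √(2mKE) = √(2 × 1.884 × 10⁻²⁸ × 8.630 × 10⁻²¹) = 1.803 × 10⁻²⁴ kg·m/s.
λ = h/p = 6.626 × 10⁻³⁴ / 1.803 × 10⁻²⁴ = 3.67 × 10⁻¹⁰ m = 367 pm.

λ = 367 pm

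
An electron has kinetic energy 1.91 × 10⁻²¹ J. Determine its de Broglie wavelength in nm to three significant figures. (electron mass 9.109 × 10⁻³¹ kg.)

λ = 11.2 nm

p = √(2mKE) = √(2 × 9.109 × 10⁻³¹ × 1.910 × 10⁻²¹) = 5.899 × 10⁻²⁶ kg·m/s.
λ = h/p = 6.626 × 10⁻³⁴ / 5.899 × 10⁻²⁶ = 1.12 × 10⁻⁸ m = 11.2 nm.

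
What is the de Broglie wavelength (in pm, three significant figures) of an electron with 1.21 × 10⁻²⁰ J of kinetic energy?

p = √(2mKE) = √(2 × 9.109 × 10⁻³¹ × 1.210 × 10⁻²⁰) = 1.485 × 10⁻²⁵ kg·m/s.
λ = h/p = 6.626 × 10⁻³⁴ / 1.485 × 10⁻²⁵ = 4.46 × 10⁻⁹ m = 4460 pm.

λ = 4460 pm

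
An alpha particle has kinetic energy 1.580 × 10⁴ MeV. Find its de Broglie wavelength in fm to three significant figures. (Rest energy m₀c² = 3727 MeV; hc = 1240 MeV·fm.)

Total energy E = KE + m₀c² = 1.580 × 10⁴ + 3727 = 19527 MeV.
(pc)² = E² − (m₀c²)² = (19527)² − (3727)² = 3.674 × 10⁸ MeV², so pc = 1.917 × 10⁴ MeV.
λ = hc/(pc) = 1240 MeV·fm / 1.917 × 10⁴ MeV = 0.0647 fm.

λ = 0.0647 fm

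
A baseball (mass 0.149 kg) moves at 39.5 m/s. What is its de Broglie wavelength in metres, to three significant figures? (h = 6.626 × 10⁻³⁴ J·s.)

λ = 1.13 × 10⁻³⁴ m

p = mv = 0.149 × 39.5 = 5.885 kg·m/s.
λ = h/p = 6.626 × 10⁻³⁴ / 5.885 = 1.13 × 10⁻³⁴ m.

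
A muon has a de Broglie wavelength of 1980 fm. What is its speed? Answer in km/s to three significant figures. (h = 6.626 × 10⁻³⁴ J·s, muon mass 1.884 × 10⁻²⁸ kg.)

p = h/λ = 6.626 × 10⁻³⁴ / 1.980 × 10⁻¹² = 3.346 × 10⁻²² kg·m/s.
v = p/m = 3.346 × 10⁻²² / 1.884 × 10⁻²⁸ = 1.78 × 10⁶ m/s = 1780 km/s.

v = 1780 km/s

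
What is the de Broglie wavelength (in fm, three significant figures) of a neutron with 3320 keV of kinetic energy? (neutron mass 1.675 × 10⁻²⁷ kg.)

KE = 3320 keV = 5.319 × 10⁻¹³ J.
p = √(2mKE) = √(2 × 1.675 × 10⁻²⁷ × 5.319 × 10⁻¹³) = 4.221 × 10⁻²⁰ kg·m/s.
λ = h/p = 6.626 × 10⁻³⁴ / 4.221 × 10⁻²⁰ = 1.57 × 10⁻¹⁴ m = 15.7 fm.

λ = 15.7 fm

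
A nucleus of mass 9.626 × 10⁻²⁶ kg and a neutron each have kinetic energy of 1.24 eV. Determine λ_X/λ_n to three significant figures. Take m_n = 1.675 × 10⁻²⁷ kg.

At fixed KE, p = √(2mKE) so λ = h/p ∝ 1/√m.
λ_X/λ_n = √(m_n/m_X) = √(1.675 × 10⁻²⁷/9.626 × 10⁻²⁶) = √(0.01740) = 0.132.

λ_X/λ_n = 0.132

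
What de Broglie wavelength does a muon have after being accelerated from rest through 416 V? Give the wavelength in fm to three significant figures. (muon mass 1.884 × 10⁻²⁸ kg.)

KE = eV = 1.602 × 10⁻¹⁹ × 416.0 = 6.664 × 10⁻¹⁷ J.
p = √(2mKE) = √(2 × 1.884 × 10⁻²⁸ × 6.664 × 10⁻¹⁷) = 1.585 × 10⁻²² kg·m/s.
λ = h/p = 6.626 × 10⁻³⁴ / 1.585 × 10⁻²² = 4.18 × 10⁻¹² m = 4180 fm.

λ = 4180 fm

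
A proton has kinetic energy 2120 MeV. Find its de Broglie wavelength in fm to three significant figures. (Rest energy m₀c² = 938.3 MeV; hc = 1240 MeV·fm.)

λ = 0.426 fm

Total energy E = KE + m₀c² = 2120 + 938.3 = 3058.3 MeV.
(pc)² = E² − (m₀c²)² = (3058.3)² − (938.3)² = 8.473 × 10⁶ MeV², so pc = 2911 MeV.
λ = hc/(pc) = 1240 MeV·fm / 2911 MeV = 0.426 fm.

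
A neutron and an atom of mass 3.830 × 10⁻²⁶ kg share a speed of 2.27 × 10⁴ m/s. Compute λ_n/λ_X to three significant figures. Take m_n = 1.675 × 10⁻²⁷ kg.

At fixed v, p = mv so λ = h/(mv) ∝ 1/m.
λ_n/λ_X = m_X/m_n = 3.830 × 10⁻²⁶/1.675 × 10⁻²⁷ = 22.9.

λ_n/λ_X = 22.9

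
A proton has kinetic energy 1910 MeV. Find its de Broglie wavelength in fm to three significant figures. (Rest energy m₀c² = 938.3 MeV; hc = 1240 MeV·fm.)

λ = 0.461 fm

Total energy E = KE + m₀c² = 1910 + 938.3 = 2848.3 MeV.
(pc)² = E² − (m₀c²)² = (2848.3)² − (938.3)² = 7.232 × 10⁶ MeV², so pc = 2689 MeV.
λ = hc/(pc) = 1240 MeV·fm / 2689 MeV = 0.461 fm.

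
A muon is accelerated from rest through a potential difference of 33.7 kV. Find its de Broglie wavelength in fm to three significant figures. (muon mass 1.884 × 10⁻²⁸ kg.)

KE = eV = 1.602 × 10⁻¹⁹ × 3.370 × 10⁴ = 5.399 × 10⁻¹⁵ J.
p = √(2mKE) = √(2 × 1.884 × 10⁻²⁸ × 5.399 × 10⁻¹⁵) = 1.426 × 10⁻²¹ kg·m/s.
λ = h/p = 6.626 × 10⁻³⁴ / 1.426 × 10⁻²¹ = 4.65 × 10⁻¹³ m = 465 fm.

λ = 465 fm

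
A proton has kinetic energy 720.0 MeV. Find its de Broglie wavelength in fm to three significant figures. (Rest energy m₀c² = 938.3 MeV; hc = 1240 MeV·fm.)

Total energy E = KE + m₀c² = 720.0 + 938.3 = 1658.3 MeV.
(pc)² = E² − (m₀c²)² = (1658.3)² − (938.3)² = 1.870 × 10⁶ MeV², so pc = 1367 MeV.
λ = hc/(pc) = 1240 MeV·fm / 1367 MeV = 0.907 fm.

λ = 0.907 fm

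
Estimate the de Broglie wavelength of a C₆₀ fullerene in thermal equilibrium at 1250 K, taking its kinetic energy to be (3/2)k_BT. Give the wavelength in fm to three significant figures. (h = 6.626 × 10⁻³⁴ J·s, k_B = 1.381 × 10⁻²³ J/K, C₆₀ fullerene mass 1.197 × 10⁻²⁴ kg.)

λ = 2660 fm

KE = (3/2)k_BT = 1.5 × 1.381 × 10⁻²³ × 1250 = 2.589 × 10⁻²⁰ J.
p = √(2mKE) = √(2 × 1.197 × 10⁻²⁴ × 2.589 × 10⁻²⁰) = 2.490 × 10⁻²² kg·m/s.
λ = h/p = 2.66 × 10⁻¹² m = 2660 fm.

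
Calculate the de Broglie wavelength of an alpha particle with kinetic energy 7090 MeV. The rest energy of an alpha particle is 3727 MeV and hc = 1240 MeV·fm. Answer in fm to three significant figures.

Total energy E = KE + m₀c² = 7090 + 3727 = 10817 MeV.
(pc)² = E² − (m₀c²)² = (10817)² − (3727)² = 1.031 × 10⁸ MeV², so pc = 1.015 × 10⁴ MeV.
λ = hc/(pc) = 1240 MeV·fm / 1.015 × 10⁴ MeV = 0.122 fm.

λ = 0.122 fm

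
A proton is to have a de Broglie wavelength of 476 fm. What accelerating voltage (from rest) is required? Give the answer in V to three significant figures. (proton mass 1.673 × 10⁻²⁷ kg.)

V = 3610 V

p = h/λ = 6.626 × 10⁻³⁴ / 4.760 × 10⁻¹³ = 1.392 × 10⁻²¹ kg·m/s.
KE = p²/(2m) = 5.791 × 10⁻¹⁶ J.
V = KE/e = 5.791 × 10⁻¹⁶ / (1.602 × 10⁻¹⁹) = 3610 V.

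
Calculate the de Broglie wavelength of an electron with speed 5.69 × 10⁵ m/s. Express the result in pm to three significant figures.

p = mv = 9.109 × 10⁻³¹ × 5.69 × 10⁵ = 5.183 × 10⁻²⁵ kg·m/s.
λ = h/p = 6.626 × 10⁻³⁴ / 5.183 × 10⁻²⁵ = 1.28 × 10⁻⁹ m = 1280 pm.

λ = 1280 pm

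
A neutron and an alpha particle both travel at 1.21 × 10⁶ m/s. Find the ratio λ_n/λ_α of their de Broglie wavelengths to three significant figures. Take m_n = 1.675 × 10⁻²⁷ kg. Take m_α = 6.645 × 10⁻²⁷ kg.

λ_n/λ_α = 3.97

At fixed v, p = mv so λ = h/(mv) ∝ 1/m.
λ_n/λ_α = m_α/m_n = 6.645 × 10⁻²⁷/1.675 × 10⁻²⁷ = 3.97.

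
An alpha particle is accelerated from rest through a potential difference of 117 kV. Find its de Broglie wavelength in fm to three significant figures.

λ = 29.7 fm

KE = 2eV = 2 × 1.602 × 10⁻¹⁹ × 1.170 × 10⁵ = 3.749 × 10⁻¹⁴ J.
p = √(2mKE) = √(2 × 6.645 × 10⁻²⁷ × 3.749 × 10⁻¹⁴) = 2.232 × 10⁻²⁰ kg·m/s.
λ = h/p = 6.626 × 10⁻³⁴ / 2.232 × 10⁻²⁰ = 2.97 × 10⁻¹⁴ m = 29.7 fm.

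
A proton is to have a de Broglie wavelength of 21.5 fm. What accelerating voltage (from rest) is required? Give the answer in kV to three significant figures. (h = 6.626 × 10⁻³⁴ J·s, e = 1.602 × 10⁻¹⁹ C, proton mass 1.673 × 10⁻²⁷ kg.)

p = h/λ = 6.626 × 10⁻³⁴ / 2.150 × 10⁻¹⁴ = 3.082 × 10⁻²⁰ kg·m/s.
KE = p²/(2m) = 2.839 × 10⁻¹³ J.
V = KE/e = 2.839 × 10⁻¹³ / (1.602 × 10⁻¹⁹) = 1770 kV.

V = 1770 kV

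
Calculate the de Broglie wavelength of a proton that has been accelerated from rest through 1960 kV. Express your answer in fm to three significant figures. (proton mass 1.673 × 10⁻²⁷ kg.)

λ = 20.4 fm

KE = eV = 1.602 × 10⁻¹⁹ × 1.960 × 10⁶ = 3.140 × 10⁻¹³ J.
p = √(2mKE) = √(2 × 1.673 × 10⁻²⁷ × 3.140 × 10⁻¹³) = 3.241 × 10⁻²⁰ kg·m/s.
λ = h/p = 6.626 × 10⁻³⁴ / 3.241 × 10⁻²⁰ = 2.04 × 10⁻¹⁴ m = 20.4 fm.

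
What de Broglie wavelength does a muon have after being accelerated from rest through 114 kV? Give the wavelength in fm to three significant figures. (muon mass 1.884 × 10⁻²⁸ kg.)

λ = 253 fm

KE = eV = 1.602 × 10⁻¹⁹ × 1.140 × 10⁵ = 1.826 × 10⁻¹⁴ J.
p = √(2mKE) = √(2 × 1.884 × 10⁻²⁸ × 1.826 × 10⁻¹⁴) = 2.623 × 10⁻²¹ kg·m/s.
λ = h/p = 6.626 × 10⁻³⁴ / 2.623 × 10⁻²¹ = 2.53 × 10⁻¹³ m = 253 fm.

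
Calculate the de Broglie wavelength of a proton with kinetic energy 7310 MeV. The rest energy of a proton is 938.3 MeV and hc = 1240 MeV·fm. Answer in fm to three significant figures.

Total energy E = KE + m₀c² = 7310 + 938.3 = 8248.3 MeV.
(pc)² = E² − (m₀c²)² = (8248.3)² − (938.3)² = 6.715 × 10⁷ MeV², so pc = 8195 MeV.
λ = hc/(pc) = 1240 MeV·fm / 8195 MeV = 0.151 fm.

λ = 0.151 fm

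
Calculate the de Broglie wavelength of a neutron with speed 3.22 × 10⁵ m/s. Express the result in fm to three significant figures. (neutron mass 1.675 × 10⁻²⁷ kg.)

λ = 1230 fm

p = mv = 1.675 × 10⁻²⁷ × 3.22 × 10⁵ = 5.394 × 10⁻²² kg·m/s.
λ = h/p = 6.626 × 10⁻³⁴ / 5.394 × 10⁻²² = 1.23 × 10⁻¹² m = 1230 fm.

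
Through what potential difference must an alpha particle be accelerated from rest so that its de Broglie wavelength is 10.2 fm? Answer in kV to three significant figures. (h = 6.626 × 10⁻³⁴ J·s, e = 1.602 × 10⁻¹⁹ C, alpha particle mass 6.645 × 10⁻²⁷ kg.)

p = h/λ = 6.626 × 10⁻³⁴ / 1.020 × 10⁻¹⁴ = 6.496 × 10⁻²⁰ kg·m/s.
KE = p²/(2m) = 3.175 × 10⁻¹³ J.
V = KE/2e = 3.175 × 10⁻¹³ / (2 × 1.602 × 10⁻¹⁹) = 991 kV.

V = 991 kV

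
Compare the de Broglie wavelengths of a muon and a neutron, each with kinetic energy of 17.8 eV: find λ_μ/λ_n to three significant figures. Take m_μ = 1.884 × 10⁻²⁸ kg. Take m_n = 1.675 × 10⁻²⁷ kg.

At fixed KE, p = √(2mKE) so λ = h/p ∝ 1/√m.
λ_μ/λ_n = √(m_n/m_μ) = √(1.675 × 10⁻²⁷/1.884 × 10⁻²⁸) = √(8.891) = 2.98.

λ_μ/λ_n = 2.98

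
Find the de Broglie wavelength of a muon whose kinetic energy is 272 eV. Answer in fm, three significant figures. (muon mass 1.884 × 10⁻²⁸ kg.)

KE = 272 eV = 4.357 × 10⁻¹⁷ J.
p = √(2mKE) = √(2 × 1.884 × 10⁻²⁸ × 4.357 × 10⁻¹⁷) = 1.281 × 10⁻²² kg·m/s.
λ = h/p = 6.626 × 10⁻³⁴ / 1.281 × 10⁻²² = 5.17 × 10⁻¹² m = 5170 fm.

λ = 5170 fm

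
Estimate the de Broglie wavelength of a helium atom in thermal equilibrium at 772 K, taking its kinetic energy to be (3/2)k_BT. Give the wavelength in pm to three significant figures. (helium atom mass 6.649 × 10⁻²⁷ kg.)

KE = (3/2)k_BT = 1.5 × 1.381 × 10⁻²³ × 772 = 1.599 × 10⁻²⁰ J.
p = √(2mKE) = √(2 × 6.649 × 10⁻²⁷ × 1.599 × 10⁻²⁰) = 1.458 × 10⁻²³ kg·m/s.
λ = h/p = 4.54 × 10⁻¹¹ m = 45.4 pm.

λ = 45.4 pm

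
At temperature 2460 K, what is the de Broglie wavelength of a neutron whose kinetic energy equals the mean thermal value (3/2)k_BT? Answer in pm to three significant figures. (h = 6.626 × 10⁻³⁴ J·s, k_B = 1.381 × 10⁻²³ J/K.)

λ = 50.7 pm

KE = (3/2)k_BT = 1.5 × 1.381 × 10⁻²³ × 2460 = 5.096 × 10⁻²⁰ J.
p = √(2mKE) = √(2 × 1.675 × 10⁻²⁷ × 5.096 × 10⁻²⁰) = 1.307 × 10⁻²³ kg·m/s.
λ = h/p = 5.07 × 10⁻¹¹ m = 50.7 pm.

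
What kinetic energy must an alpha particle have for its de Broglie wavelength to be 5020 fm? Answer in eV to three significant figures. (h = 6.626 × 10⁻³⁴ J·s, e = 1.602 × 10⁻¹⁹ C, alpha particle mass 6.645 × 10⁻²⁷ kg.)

KE = 8.18 eV

p = h/λ = 6.626 × 10⁻³⁴ / 5.020 × 10⁻¹² = 1.320 × 10⁻²² kg·m/s.
KE = p²/(2m) = (1.320 × 10⁻²²)² / (2 × 6.645 × 10⁻²⁷) = 1.311 × 10⁻¹⁸ J = 8.18 eV.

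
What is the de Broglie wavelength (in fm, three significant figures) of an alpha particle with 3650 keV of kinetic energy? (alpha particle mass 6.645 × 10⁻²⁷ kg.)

λ = 7.52 fm

KE = 3650 keV = 5.847 × 10⁻¹³ J.
p = √(2mKE) = √(2 × 6.645 × 10⁻²⁷ × 5.847 × 10⁻¹³) = 8.815 × 10⁻²⁰ kg·m/s.
λ = h/p = 6.626 × 10⁻³⁴ / 8.815 × 10⁻²⁰ = 7.52 × 10⁻¹⁵ m = 7.52 fm.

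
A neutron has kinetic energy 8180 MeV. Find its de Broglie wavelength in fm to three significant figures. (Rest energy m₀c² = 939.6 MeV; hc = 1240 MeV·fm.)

Total energy E = KE + m₀c² = 8180 + 939.6 = 9119.6 MeV.
(pc)² = E² − (m₀c²)² = (9119.6)² − (939.6)² = 8.228 × 10⁷ MeV², so pc = 9071 MeV.
λ = hc/(pc) = 1240 MeV·fm / 9071 MeV = 0.137 fm.

λ = 0.137 fm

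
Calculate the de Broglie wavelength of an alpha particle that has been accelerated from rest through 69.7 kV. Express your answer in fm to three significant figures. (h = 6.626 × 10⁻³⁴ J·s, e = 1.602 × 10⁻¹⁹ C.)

KE = 2eV = 2 × 1.602 × 10⁻¹⁹ × 6.970 × 10⁴ = 2.233 × 10⁻¹⁴ J.
p = √(2mKE) = √(2 × 6.645 × 10⁻²⁷ × 2.233 × 10⁻¹⁴) = 1.723 × 10⁻²⁰ kg·m/s.
λ = h/p = 6.626 × 10⁻³⁴ / 1.723 × 10⁻²⁰ = 3.85 × 10⁻¹⁴ m = 38.5 fm.

λ = 38.5 fm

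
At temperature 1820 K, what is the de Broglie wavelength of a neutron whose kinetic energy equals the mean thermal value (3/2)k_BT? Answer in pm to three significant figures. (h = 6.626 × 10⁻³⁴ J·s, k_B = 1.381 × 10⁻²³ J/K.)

λ = 59.0 pm

KE = (3/2)k_BT = 1.5 × 1.381 × 10⁻²³ × 1820 = 3.770 × 10⁻²⁰ J.
p = √(2mKE) = √(2 × 1.675 × 10⁻²⁷ × 3.770 × 10⁻²⁰) = 1.124 × 10⁻²³ kg·m/s.
λ = h/p = 5.90 × 10⁻¹¹ m = 59.0 pm.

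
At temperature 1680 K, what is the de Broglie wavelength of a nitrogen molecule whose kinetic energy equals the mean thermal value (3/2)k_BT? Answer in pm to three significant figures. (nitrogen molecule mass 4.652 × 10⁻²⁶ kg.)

KE = (3/2)k_BT = 1.5 × 1.381 × 10⁻²³ × 1680 = 3.480 × 10⁻²⁰ J.
p = √(2mKE) = √(2 × 4.652 × 10⁻²⁶ × 3.480 × 10⁻²⁰) = 5.690 × 10⁻²³ kg·m/s.
λ = h/p = 1.16 × 10⁻¹¹ m = 11.6 pm.

λ = 11.6 pm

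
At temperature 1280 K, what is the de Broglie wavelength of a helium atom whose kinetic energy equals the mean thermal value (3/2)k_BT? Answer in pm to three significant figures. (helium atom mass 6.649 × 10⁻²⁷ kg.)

λ = 35.3 pm

KE = (3/2)k_BT = 1.5 × 1.381 × 10⁻²³ × 1280 = 2.652 × 10⁻²⁰ J.
p = √(2mKE) = √(2 × 6.649 × 10⁻²⁷ × 2.652 × 10⁻²⁰) = 1.878 × 10⁻²³ kg·m/s.
λ = h/p = 3.53 × 10⁻¹¹ m = 35.3 pm.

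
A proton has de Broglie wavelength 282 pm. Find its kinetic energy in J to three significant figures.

KE = 1.65 × 10⁻²¹ J

p = h/λ = 6.626 × 10⁻³⁴ / 2.820 × 10⁻¹⁰ = 2.350 × 10⁻²⁴ kg·m/s.
KE = p²/(2m) = (2.350 × 10⁻²⁴)² / (2 × 1.673 × 10⁻²⁷) = 1.650 × 10⁻²¹ J = 1.65 × 10⁻²¹ J.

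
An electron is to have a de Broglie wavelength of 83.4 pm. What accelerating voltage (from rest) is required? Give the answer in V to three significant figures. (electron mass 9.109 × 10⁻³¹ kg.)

V = 216 V

p = h/λ = 6.626 × 10⁻³⁴ / 8.340 × 10⁻¹¹ = 7.945 × 10⁻²⁴ kg·m/s.
KE = p²/(2m) = 3.465 × 10⁻¹⁷ J.
V = KE/e = 3.465 × 10⁻¹⁷ / (1.602 × 10⁻¹⁹) = 216 V.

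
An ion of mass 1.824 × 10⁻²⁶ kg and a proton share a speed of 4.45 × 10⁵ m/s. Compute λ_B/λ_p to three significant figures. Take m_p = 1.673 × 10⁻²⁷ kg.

λ_B/λ_p = 0.0917

At fixed v, p = mv so λ = h/(mv) ∝ 1/m.
λ_B/λ_p = m_p/m_B = 1.673 × 10⁻²⁷/1.824 × 10⁻²⁶ = 0.0917.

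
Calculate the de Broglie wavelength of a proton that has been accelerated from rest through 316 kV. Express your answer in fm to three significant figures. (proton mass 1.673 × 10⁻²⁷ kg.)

KE = eV = 1.602 × 10⁻¹⁹ × 3.160 × 10⁵ = 5.062 × 10⁻¹⁴ J.
p = √(2mKE) = √(2 × 1.673 × 10⁻²⁷ × 5.062 × 10⁻¹⁴) = 1.301 × 10⁻²⁰ kg·m/s.
λ = h/p = 6.626 × 10⁻³⁴ / 1.301 × 10⁻²⁰ = 5.09 × 10⁻¹⁴ m = 50.9 fm.

λ = 50.9 fm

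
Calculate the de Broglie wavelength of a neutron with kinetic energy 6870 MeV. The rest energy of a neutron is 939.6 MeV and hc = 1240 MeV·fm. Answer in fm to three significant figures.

λ = 0.160 fm

Total energy E = KE + m₀c² = 6870 + 939.6 = 7809.6 MeV.
(pc)² = E² − (m₀c²)² = (7809.6)² − (939.6)² = 6.011 × 10⁷ MeV², so pc = 7753 MeV.
λ = hc/(pc) = 1240 MeV·fm / 7753 MeV = 0.160 fm.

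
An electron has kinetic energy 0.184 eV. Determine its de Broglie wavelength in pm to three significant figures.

KE = 0.184 eV = 2.948 × 10⁻²⁰ J.
p = √(2mKE) = √(2 × 9.109 × 10⁻³¹ × 2.948 × 10⁻²⁰) = 2.317 × 10⁻²⁵ kg·m/s.
λ = h/p = 6.626 × 10⁻³⁴ / 2.317 × 10⁻²⁵ = 2.86 × 10⁻⁹ m = 2860 pm.

λ = 2860 pm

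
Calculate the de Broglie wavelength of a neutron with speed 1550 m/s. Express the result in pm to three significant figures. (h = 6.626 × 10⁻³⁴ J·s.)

λ = 255 pm

p = mv = 1.675 × 10⁻²⁷ × 1550 = 2.596 × 10⁻²⁴ kg·m/s.
λ = h/p = 6.626 × 10⁻³⁴ / 2.596 × 10⁻²⁴ = 2.55 × 10⁻¹⁰ m = 255 pm.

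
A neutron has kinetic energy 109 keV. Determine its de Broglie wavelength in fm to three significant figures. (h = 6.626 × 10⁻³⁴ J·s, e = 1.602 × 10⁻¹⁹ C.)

λ = 86.6 fm

KE = 109 keV = 1.746 × 10⁻¹⁴ J.
p = √(2mKE) = √(2 × 1.675 × 10⁻²⁷ × 1.746 × 10⁻¹⁴) = 7.648 × 10⁻²¹ kg·m/s.
λ = h/p = 6.626 × 10⁻³⁴ / 7.648 × 10⁻²¹ = 8.66 × 10⁻¹⁴ m = 86.6 fm.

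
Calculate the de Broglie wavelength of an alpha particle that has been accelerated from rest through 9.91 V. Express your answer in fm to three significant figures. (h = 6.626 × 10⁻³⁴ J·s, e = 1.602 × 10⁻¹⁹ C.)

λ = 3230 fm

KE = 2eV = 2 × 1.602 × 10⁻¹⁹ × 9.910 = 3.175 × 10⁻¹⁸ J.
p = √(2mKE) = √(2 × 6.645 × 10⁻²⁷ × 3.175 × 10⁻¹⁸) = 2.054 × 10⁻²² kg·m/s.
λ = h/p = 6.626 × 10⁻³⁴ / 2.054 × 10⁻²² = 3.23 × 10⁻¹² m = 3230 fm.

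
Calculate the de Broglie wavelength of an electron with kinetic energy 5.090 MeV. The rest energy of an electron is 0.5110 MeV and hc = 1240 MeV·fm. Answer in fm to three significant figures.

Total energy E = KE + m₀c² = 5.090 + 0.5110 = 5.6010 MeV.
(pc)² = E² − (m₀c²)² = (5.6010)² − (0.5110)² = 31.11 MeV², so pc = 5.578 MeV.
λ = hc/(pc) = 1240 MeV·fm / 5.578 MeV = 222 fm.

λ = 222 fm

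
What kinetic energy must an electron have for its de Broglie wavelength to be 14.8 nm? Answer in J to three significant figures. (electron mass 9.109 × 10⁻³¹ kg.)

p = h/λ = 6.626 × 10⁻³⁴ / 1.480 × 10⁻⁸ = 4.477 × 10⁻²⁶ kg·m/s.
KE = p²/(2m) = (4.477 × 10⁻²⁶)² / (2 × 9.109 × 10⁻³¹) = 1.100 × 10⁻²¹ J = 1.10 × 10⁻²¹ J.

KE = 1.10 × 10⁻²¹ J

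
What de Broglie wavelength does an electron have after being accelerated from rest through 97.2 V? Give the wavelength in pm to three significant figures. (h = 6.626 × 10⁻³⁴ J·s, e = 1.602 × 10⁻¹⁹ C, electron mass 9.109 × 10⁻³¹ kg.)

KE = eV = 1.602 × 10⁻¹⁹ × 97.20 = 1.557 × 10⁻¹⁷ J.
p = √(2mKE) = √(2 × 9.109 × 10⁻³¹ × 1.557 × 10⁻¹⁷) = 5.326 × 10⁻²⁴ kg·m/s.
λ = h/p = 6.626 × 10⁻³⁴ / 5.326 × 10⁻²⁴ = 1.24 × 10⁻¹⁰ m = 124 pm.

λ = 124 pm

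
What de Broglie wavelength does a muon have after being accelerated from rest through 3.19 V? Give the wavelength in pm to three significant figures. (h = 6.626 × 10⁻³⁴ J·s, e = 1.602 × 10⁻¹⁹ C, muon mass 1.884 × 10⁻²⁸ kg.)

KE = eV = 1.602 × 10⁻¹⁹ × 3.190 = 5.110 × 10⁻¹⁹ J.
p = √(2mKE) = √(2 × 1.884 × 10⁻²⁸ × 5.110 × 10⁻¹⁹) = 1.388 × 10⁻²³ kg·m/s.
λ = h/p = 6.626 × 10⁻³⁴ / 1.388 × 10⁻²³ = 4.77 × 10⁻¹¹ m = 47.7 pm.

λ = 47.7 pm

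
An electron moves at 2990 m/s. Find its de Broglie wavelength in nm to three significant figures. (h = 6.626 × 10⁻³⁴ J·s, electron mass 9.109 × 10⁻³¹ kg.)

p = mv = 9.109 × 10⁻³¹ × 2990 = 2.724 × 10⁻²⁷ kg·m/s.
λ = h/p = 6.626 × 10⁻³⁴ / 2.724 × 10⁻²⁷ = 2.43 × 10⁻⁷ m = 243 nm.

λ = 243 nm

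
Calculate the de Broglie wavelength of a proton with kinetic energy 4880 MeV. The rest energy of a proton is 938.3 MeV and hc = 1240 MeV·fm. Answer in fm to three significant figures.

λ = 0.216 fm

Total energy E = KE + m₀c² = 4880 + 938.3 = 5818.3 MeV.
(pc)² = E² − (m₀c²)² = (5818.3)² − (938.3)² = 3.297 × 10⁷ MeV², so pc = 5742 MeV.
λ = hc/(pc) = 1240 MeV·fm / 5742 MeV = 0.216 fm.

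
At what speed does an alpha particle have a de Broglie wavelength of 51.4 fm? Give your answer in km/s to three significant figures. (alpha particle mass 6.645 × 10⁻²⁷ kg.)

v = 1940 km/s

p = h/λ = 6.626 × 10⁻³⁴ / 5.140 × 10⁻¹⁴ = 1.289 × 10⁻²⁰ kg·m/s.
v = p/m = 1.289 × 10⁻²⁰ / 6.645 × 10⁻²⁷ = 1.94 × 10⁶ m/s = 1940 km/s.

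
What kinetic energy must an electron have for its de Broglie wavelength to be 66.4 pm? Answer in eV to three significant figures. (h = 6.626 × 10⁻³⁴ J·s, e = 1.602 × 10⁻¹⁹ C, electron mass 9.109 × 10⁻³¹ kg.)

p = h/λ = 6.626 × 10⁻³⁴ / 6.640 × 10⁻¹¹ = 9.979 × 10⁻²⁴ kg·m/s.
KE = p²/(2m) = (9.979 × 10⁻²⁴)² / (2 × 9.109 × 10⁻³¹) = 5.466 × 10⁻¹⁷ J = 341 eV.

KE = 341 eV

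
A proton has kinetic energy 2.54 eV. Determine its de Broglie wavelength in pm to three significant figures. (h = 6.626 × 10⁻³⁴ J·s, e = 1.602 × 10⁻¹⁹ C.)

λ = 18.0 pm

KE = 2.54 eV = 4.069 × 10⁻¹⁹ J.
p = √(2mKE) = √(2 × 1.673 × 10⁻²⁷ × 4.069 × 10⁻¹⁹) = 3.690 × 10⁻²³ kg·m/s.
λ = h/p = 6.626 × 10⁻³⁴ / 3.690 × 10⁻²³ = 1.80 × 10⁻¹¹ m = 18.0 pm.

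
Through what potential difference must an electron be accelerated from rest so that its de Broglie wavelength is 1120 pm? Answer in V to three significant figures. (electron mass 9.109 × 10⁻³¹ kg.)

p = h/λ = 6.626 × 10⁻³⁴ / 1.120 × 10⁻⁹ = 5.916 × 10⁻²⁵ kg·m/s.
KE = p²/(2m) = 1.921 × 10⁻¹⁹ J.
V = KE/e = 1.921 × 10⁻¹⁹ / (1.602 × 10⁻¹⁹) = 1.20 V.

V = 1.20 V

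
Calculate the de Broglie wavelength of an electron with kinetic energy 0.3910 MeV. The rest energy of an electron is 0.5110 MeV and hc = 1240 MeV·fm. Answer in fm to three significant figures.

λ = 1670 fm

Total energy E = KE + m₀c² = 0.3910 + 0.5110 = 0.9020 MeV.
(pc)² = E² − (m₀c²)² = (0.9020)² − (0.5110)² = 0.5525 MeV², so pc = 0.7433 MeV.
λ = hc/(pc) = 1240 MeV·fm / 0.7433 MeV = 1670 fm.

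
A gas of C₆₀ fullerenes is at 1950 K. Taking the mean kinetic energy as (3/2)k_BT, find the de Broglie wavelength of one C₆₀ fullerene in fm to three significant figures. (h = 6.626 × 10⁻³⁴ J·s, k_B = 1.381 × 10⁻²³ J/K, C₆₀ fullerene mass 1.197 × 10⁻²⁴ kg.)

λ = 2130 fm

KE = (3/2)k_BT = 1.5 × 1.381 × 10⁻²³ × 1950 = 4.039 × 10⁻²⁰ J.
p = √(2mKE) = √(2 × 1.197 × 10⁻²⁴ × 4.039 × 10⁻²⁰) = 3.110 × 10⁻²² kg·m/s.
λ = h/p = 2.13 × 10⁻¹² m = 2130 fm.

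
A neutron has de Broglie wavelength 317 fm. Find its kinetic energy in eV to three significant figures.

KE = 8140 eV

p = h/λ = 6.626 × 10⁻³⁴ / 3.170 × 10⁻¹³ = 2.090 × 10⁻²¹ kg·m/s.
KE = p²/(2m) = (2.090 × 10⁻²¹)² / (2 × 1.675 × 10⁻²⁷) = 1.304 × 10⁻¹⁵ J = 8140 eV.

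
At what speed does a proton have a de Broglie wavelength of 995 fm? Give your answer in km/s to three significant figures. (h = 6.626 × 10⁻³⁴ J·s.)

p = h/λ = 6.626 × 10⁻³⁴ / 9.950 × 10⁻¹³ = 6.659 × 10⁻²² kg·m/s.
v = p/m = 6.659 × 10⁻²² / 1.673 × 10⁻²⁷ = 3.98 × 10⁵ m/s = 398 km/s.

v = 398 km/s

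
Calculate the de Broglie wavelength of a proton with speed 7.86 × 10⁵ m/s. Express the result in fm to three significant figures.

λ = 504 fm

p = mv = 1.673 × 10⁻²⁷ × 7.86 × 10⁵ = 1.315 × 10⁻²¹ kg·m/s.
λ = h/p = 6.626 × 10⁻³⁴ / 1.315 × 10⁻²¹ = 5.04 × 10⁻¹³ m = 504 fm.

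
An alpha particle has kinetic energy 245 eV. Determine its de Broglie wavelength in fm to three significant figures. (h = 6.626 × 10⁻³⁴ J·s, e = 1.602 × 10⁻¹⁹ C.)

λ = 917 fm

KE = 245 eV = 3.925 × 10⁻¹⁷ J.
p = √(2mKE) = √(2 × 6.645 × 10⁻²⁷ × 3.925 × 10⁻¹⁷) = 7.222 × 10⁻²² kg·m/s.
λ = h/p = 6.626 × 10⁻³⁴ / 7.222 × 10⁻²² = 9.17 × 10⁻¹³ m = 917 fm.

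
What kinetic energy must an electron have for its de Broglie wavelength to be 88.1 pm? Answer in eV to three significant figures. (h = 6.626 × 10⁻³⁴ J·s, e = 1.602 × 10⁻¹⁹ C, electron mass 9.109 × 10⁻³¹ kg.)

p = h/λ = 6.626 × 10⁻³⁴ / 8.810 × 10⁻¹¹ = 7.521 × 10⁻²⁴ kg·m/s.
KE = p²/(2m) = (7.521 × 10⁻²⁴)² / (2 × 9.109 × 10⁻³¹) = 3.105 × 10⁻¹⁷ J = 194 eV.

KE = 194 eV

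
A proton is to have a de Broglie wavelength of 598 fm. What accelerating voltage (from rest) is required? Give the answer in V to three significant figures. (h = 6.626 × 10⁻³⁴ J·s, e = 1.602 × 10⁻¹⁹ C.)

p = h/λ = 6.626 × 10⁻³⁴ / 5.980 × 10⁻¹³ = 1.108 × 10⁻²¹ kg·m/s.
KE = p²/(2m) = 3.669 × 10⁻¹⁶ J.
V = KE/e = 3.669 × 10⁻¹⁶ / (1.602 × 10⁻¹⁹) = 2290 V.

V = 2290 V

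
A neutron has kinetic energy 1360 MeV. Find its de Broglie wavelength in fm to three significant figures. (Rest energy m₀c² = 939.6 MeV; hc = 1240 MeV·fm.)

λ = 0.591 fm

Total energy E = KE + m₀c² = 1360 + 939.6 = 2299.6 MeV.
(pc)² = E² − (m₀c²)² = (2299.6)² − (939.6)² = 4.405 × 10⁶ MeV², so pc = 2099 MeV.
λ = hc/(pc) = 1240 MeV·fm / 2099 MeV = 0.591 fm.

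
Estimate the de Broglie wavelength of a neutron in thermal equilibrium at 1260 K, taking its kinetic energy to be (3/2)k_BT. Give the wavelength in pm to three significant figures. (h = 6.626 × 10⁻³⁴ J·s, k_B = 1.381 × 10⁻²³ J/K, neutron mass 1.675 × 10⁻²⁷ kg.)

λ = 70.9 pm

KE = (3/2)k_BT = 1.5 × 1.381 × 10⁻²³ × 1260 = 2.610 × 10⁻²⁰ J.
p = √(2mKE) = √(2 × 1.675 × 10⁻²⁷ × 2.610 × 10⁻²⁰) = 9.351 × 10⁻²⁴ kg·m/s.
λ = h/p = 7.09 × 10⁻¹¹ m = 70.9 pm.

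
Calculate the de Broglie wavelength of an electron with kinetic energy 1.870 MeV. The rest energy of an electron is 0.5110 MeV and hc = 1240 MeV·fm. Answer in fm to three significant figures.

λ = 533 fm

Total energy E = KE + m₀c² = 1.870 + 0.5110 = 2.3810 MeV.
(pc)² = E² − (m₀c²)² = (2.3810)² − (0.5110)² = 5.408 MeV², so pc = 2.326 MeV.
λ = hc/(pc) = 1240 MeV·fm / 2.326 MeV = 533 fm.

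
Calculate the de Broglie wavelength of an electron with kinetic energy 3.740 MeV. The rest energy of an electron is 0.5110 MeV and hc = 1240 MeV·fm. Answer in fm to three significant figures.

λ = 294 fm

Total energy E = KE + m₀c² = 3.740 + 0.5110 = 4.2510 MeV.
(pc)² = E² − (m₀c²)² = (4.2510)² − (0.5110)² = 17.81 MeV², so pc = 4.220 MeV.
λ = hc/(pc) = 1240 MeV·fm / 4.220 MeV = 294 fm.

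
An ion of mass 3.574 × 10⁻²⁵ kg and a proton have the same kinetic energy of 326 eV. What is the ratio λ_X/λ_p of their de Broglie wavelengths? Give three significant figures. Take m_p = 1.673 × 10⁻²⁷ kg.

λ_X/λ_p = 0.0684

At fixed KE, p = √(2mKE) so λ = h/p ∝ 1/√m.
λ_X/λ_p = √(m_p/m_X) = √(1.673 × 10⁻²⁷/3.574 × 10⁻²⁵) = √(4.681 × 10⁻³) = 0.0684.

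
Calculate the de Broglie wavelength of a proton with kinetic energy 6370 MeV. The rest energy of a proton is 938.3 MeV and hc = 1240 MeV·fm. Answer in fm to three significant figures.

λ = 0.171 fm

Total energy E = KE + m₀c² = 6370 + 938.3 = 7308.3 MeV.
(pc)² = E² − (m₀c²)² = (7308.3)² − (938.3)² = 5.253 × 10⁷ MeV², so pc = 7248 MeV.
λ = hc/(pc) = 1240 MeV·fm / 7248 MeV = 0.171 fm.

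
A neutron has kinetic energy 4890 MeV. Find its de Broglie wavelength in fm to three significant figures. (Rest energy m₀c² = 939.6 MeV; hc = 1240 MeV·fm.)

λ = 0.216 fm

Total energy E = KE + m₀c² = 4890 + 939.6 = 5829.6 MeV.
(pc)² = E² − (m₀c²)² = (5829.6)² − (939.6)² = 3.310 × 10⁷ MeV², so pc = 5753 MeV.
λ = hc/(pc) = 1240 MeV·fm / 5753 MeV = 0.216 fm.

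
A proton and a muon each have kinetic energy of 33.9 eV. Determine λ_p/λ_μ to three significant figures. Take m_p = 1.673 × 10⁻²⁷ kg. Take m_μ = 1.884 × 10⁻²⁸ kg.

At fixed KE, p = √(2mKE) so λ = h/p ∝ 1/√m.
λ_p/λ_μ = √(m_μ/m_p) = √(1.884 × 10⁻²⁸/1.673 × 10⁻²⁷) = √(0.1126) = 0.336.

λ_p/λ_μ = 0.336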